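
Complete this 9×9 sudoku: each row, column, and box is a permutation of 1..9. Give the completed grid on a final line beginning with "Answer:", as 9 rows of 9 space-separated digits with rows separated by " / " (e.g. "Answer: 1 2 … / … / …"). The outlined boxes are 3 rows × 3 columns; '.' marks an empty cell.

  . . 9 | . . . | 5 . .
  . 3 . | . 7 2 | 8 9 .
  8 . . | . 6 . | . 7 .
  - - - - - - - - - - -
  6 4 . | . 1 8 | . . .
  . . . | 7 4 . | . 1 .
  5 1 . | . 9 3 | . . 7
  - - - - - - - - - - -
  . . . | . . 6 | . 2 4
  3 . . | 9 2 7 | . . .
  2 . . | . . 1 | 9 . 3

Step 1. [r8c3∈{1,4,5,6,8}] in row 8, 4 fits only at r8c3 ⇒ r8c3=4.
Step 2. [r1c6∈{4}] only 4 remains possible at r1c6 ⇒ r1c6=4.
Step 3. [r4c3∈{2,3,7}] r4c3 is the only open cell in row 4 admitting 7 ⇒ r4c3=7.
Step 4. [r9c2∈{5,6,7,8}] in row 9, 7 fits only at r9c2, so r9c2=7.
Step 5. [r3c7∈{1,2,3,4}] in row 3, 4 fits only at r3c7. So r3c7=4.
Step 6. [r3c4∈{1,3,5}] across row 3, 3 lands solely at r3c4, so r3c4=3.
Step 7. [r5c1∈{9}] only 9 remains possible at r5c1. So r5c1=9.
Step 8. [r7c1∈{1}] r7c1 is down to just 1, so r7c1=1.
Step 9. [r5c3∈{2,3,8}] across col 3, 3 lands solely at r5c3. So r5c3=3.
Step 10. [r5c6∈{5}] nothing but 5 survives at r5c6, so r5c6=5.
Step 11. [r2c4∈{1,5}] in box 2, 5 fits only at r2c4. So r2c4=5.
Step 12. [r7c4∈{8}] nothing but 8 survives at r7c4. So r7c4=8.
Step 13. [r7c3∈{5}] nothing but 5 survives at r7c3. So r7c3=5.
Step 14. [r6c4∈{2,6}] 6 has one home in col 4: r6c4 ⇒ r6c4=6.
Step 15. [r6c7∈{2}] r6c7 has the single candidate 2 ⇒ r6c7=2.
Step 16. [r3c3∈{1,2}] in col 3, 2 fits only at r3c3, so r3c3=2.
Step 17. [r1c2∈{6}] only 6 remains possible at r1c2 ⇒ r1c2=6.
Step 18. [r8c2∈{8}] r8c2 is down to just 8, so r8c2=8.
Step 19. [r9c8∈{5,6,8}] across row 9, 8 lands solely at r9c8, so r9c8=8.
Step 20. [r2c9∈{1,6}] 6 has one home in row 2: r2c9 ⇒ r2c9=6.
Step 21. [r8c7∈{1,6}] 1 has one home in col 7: r8c7 ⇒ r8c7=1.
Step 22. [r8c9∈{5}] nothing but 5 survives at r8c9 ⇒ r8c9=5.
Step 23. [r1c9∈{1,2}] row 1 places 2 nowhere but r1c9, so r1c9=2.
Step 24. [r4c7∈{3}] nothing but 3 survives at r4c7. So r4c7=3.
Step 25. [r2c1∈{4}] nothing but 4 survives at r2c1. So r2c1=4.
Step 26. [r9c4∈{4}] only 4 remains possible at r9c4 ⇒ r9c4=4.
Step 27. [r9c3∈{6}] only 6 remains possible at r9c3. So r9c3=6.
Step 28. [r7c7∈{7}] only 7 remains possible at r7c7 ⇒ r7c7=7.
Step 29. [r5c2∈{2}] r5c2's peers cover all but 2. So r5c2=2.
Step 30. [r2c3∈{1}] only 1 remains possible at r2c3, so r2c3=1.
Step 31. [r3c2∈{5}] r3c2 has the single candidate 5 ⇒ r3c2=5.
Step 32. [r7c5∈{3}] only 3 remains possible at r7c5, so r7c5=3.
Step 33. [r4c9∈{9}] r4c9 has the single candidate 9 ⇒ r4c9=9.
Step 34. [r3c6∈{9}] r3c6 is down to just 9, so r3c6=9.
Step 35. [r5c7∈{6}] r5c7's peers cover all but 6, so r5c7=6.
Step 36. [r1c1∈{7}] nothing but 7 survives at r1c1 ⇒ r1c1=7.
Step 37. [r3c9∈{1}] r3c9 is down to just 1. So r3c9=1.
Step 38. [r7c2∈{9}] only 9 remains possible at r7c2, so r7c2=9.
Step 39. [r5c9∈{8}] r5c9 has the single candidate 8. So r5c9=8.
Step 40. [r6c8∈{4}] r6c8's peers cover all but 4. So r6c8=4.
Step 41. [r4c8∈{5}] nothing but 5 survives at r4c8 ⇒ r4c8=5.
Step 42. [r1c4∈{1}] r1c4 is down to just 1, so r1c4=1.
Step 43. [r1c8∈{3}] r1c8 is down to just 3. So r1c8=3.
Step 44. [r4c4∈{2}] r4c4's peers cover all but 2, so r4c4=2.
Step 45. [r6c3∈{8}] only 8 remains possible at r6c3. So r6c3=8.
Step 46. [r8c8∈{6}] only 6 remains possible at r8c8, so r8c8=6.
Step 47. [r9c5∈{5}] r9c5 is down to just 5. So r9c5=5.
Step 48. [r1c5∈{8}] r1c5 has the single candidate 8, so r1c5=8.

Answer: 7 6 9 1 8 4 5 3 2 / 4 3 1 5 7 2 8 9 6 / 8 5 2 3 6 9 4 7 1 / 6 4 7 2 1 8 3 5 9 / 9 2 3 7 4 5 6 1 8 / 5 1 8 6 9 3 2 4 7 / 1 9 5 8 3 6 7 2 4 / 3 8 4 9 2 7 1 6 5 / 2 7 6 4 5 1 9 8 3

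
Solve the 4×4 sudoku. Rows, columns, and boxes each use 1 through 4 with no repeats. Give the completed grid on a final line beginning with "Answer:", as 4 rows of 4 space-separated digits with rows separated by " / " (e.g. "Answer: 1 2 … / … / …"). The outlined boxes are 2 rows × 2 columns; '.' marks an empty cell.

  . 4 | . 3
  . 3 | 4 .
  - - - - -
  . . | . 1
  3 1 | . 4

Step 1. [r4c3∈{2}] r4c3 has the single candidate 2. So r4c3=2.
Step 2. [r1c1∈{1,2}] row 1 places 2 nowhere but r1c1. So r1c1=2.
Step 3. [r3c2∈{2}] r3c2's peers cover all but 2. So r3c2=2.
Step 4. [r3c1∈{4}] nothing but 4 survives at r3c1. So r3c1=4.
Step 5. [r2c1∈{1}] nothing but 1 survives at r2c1, so r2c1=1.
Step 6. [r3c3∈{3}] r3c3 is down to just 3 ⇒ r3c3=3.
Step 7. [r1c3∈{1}] nothing but 1 survives at r1c3 ⇒ r1c3=1.
Step 8. [r2c4∈{2}] r2c4 is down to just 2, so r2c4=2.

Answer: 2 4 1 3 / 1 3 4 2 / 4 2 3 1 / 3 1 2 4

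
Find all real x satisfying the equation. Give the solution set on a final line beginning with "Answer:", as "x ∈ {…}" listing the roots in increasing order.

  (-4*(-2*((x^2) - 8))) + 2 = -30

Step 1. [(-4*(-2*((x^2) - 8))) + 2 = -30] peel the +2: subtract 2 from each side. So sub: -4*(-2*((x^2) - 8)) = -32.
Step 2. [-4*(-2*((x^2) - 8)) = -32] divide by the outer -4. So div: -2*((x^2) - 8) = 8.
Step 3. [-2*((x^2) - 8) = 8] leading coefficient -2: divide by -2 ⇒ div: (x^2) - 8 = -4.
Step 4. [(x^2) - 8 = -4] add 8: x sits inside (… - 8) ⇒ sub: x^2 = 4.
Step 5. [x^2 = 4] √ both sides: 4 ≥ 0 gives two branches ⇒ sqrt: x = 2 or -2.

Answer: x ∈ {-2, 2}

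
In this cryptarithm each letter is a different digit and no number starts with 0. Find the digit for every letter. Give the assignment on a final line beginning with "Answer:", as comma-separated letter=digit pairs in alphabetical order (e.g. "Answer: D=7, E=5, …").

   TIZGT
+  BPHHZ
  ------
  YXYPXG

Step 1. [Y] Y is the leading digit of a 6-digit sum of two 5-digit numbers; the final carry is exactly 1. So Y=1.
Step 2. [col 1: T + Z ≡ G (mod 10)] column 1 (T + Z ≡ G (mod 10), carry-in 0) doesn't pin G yet; pick G=9 and continue, so G=9.
Step 3. [col 1: T + Z ≡ G (mod 10)] column 1 (T + Z ≡ G (mod 10), carry-in 0) doesn't pin T yet; pick T=7 and continue. So T=7.
Step 4. [col 1: T + Z ≡ G (mod 10)] from column 1 (T=7, G=9, carry-in 0, digits 1,7,9 already taken and all letters distinct): Z must equal 2. So Z=2.
Step 5. [col 2: G + H ≡ X (mod 10)] X=4 is one option consistent with column 2 (G + H ≡ X (mod 10), carry-in 0) — take it. So X=4.
Step 6. [col 2: G + H ≡ X (mod 10)] column 2: given G=9, X=4, carry-in 0, and digits 1,2,4,7,9 already taken and all letters distinct, G+H≡X (mod 10) forces H=5 ⇒ H=5.
Step 7. [col 3: Z + H ≡ P (mod 10)] column 3 reads Z+H+carry(1)=P with Z=2, H=5; with digits 1,2,4,5,7,9 already taken and all letters distinct, the only value for P is 8, so P=8.
Step 8. [col 4: I + P ≡ Y (mod 10)] from column 4 (P=8, Y=1, carry-in 0, digits 1,2,4,5,7,8,9 already taken and all letters distinct): I must equal 3. So I=3.
Step 9. [col 5: T + B ≡ X (mod 10)] in column 5 we have T+B≡X with carry-in 1; given T=7, X=4 and digits 1,2,3,4,5,7,8,9 already taken and all letters distinct, that pins B to 6, so B=6.

Answer: B=6, G=9, H=5, I=3, P=8, T=7, X=4, Y=1, Z=2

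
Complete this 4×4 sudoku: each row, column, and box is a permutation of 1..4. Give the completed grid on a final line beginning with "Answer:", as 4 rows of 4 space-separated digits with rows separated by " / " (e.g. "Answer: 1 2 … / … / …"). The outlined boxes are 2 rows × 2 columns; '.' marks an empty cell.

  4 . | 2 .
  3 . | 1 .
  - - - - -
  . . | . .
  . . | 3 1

Step 1. [r3c4∈{2,4}] col 4 places 2 nowhere but r3c4, so r3c4=2.
Step 2. [r3c2∈{1,3,4}] in row 3, 3 fits only at r3c2 ⇒ r3c2=3.
Step 3. [r4c2∈{2,4}] r4c2 is the only open cell in row 4 admitting 4 ⇒ r4c2=4.
Step 4. [r4c1∈{2}] only 2 remains possible at r4c1, so r4c1=2.
Step 5. [r3c3∈{4}] r3c3's peers cover all but 4, so r3c3=4.
Step 6. [r1c4∈{3}] r1c4 has the single candidate 3, so r1c4=3.
Step 7. [r1c2∈{1}] r1c2 is down to just 1, so r1c2=1.
Step 8. [r2c4∈{4}] nothing but 4 survives at r2c4 ⇒ r2c4=4.
Step 9. [r2c2∈{2}] r2c2 has the single candidate 2, so r2c2=2.
Step 10. [r3c1∈{1}] r3c1's peers cover all but 1, so r3c1=1.

Answer: 4 1 2 3 / 3 2 1 4 / 1 3 4 2 / 2 4 3 1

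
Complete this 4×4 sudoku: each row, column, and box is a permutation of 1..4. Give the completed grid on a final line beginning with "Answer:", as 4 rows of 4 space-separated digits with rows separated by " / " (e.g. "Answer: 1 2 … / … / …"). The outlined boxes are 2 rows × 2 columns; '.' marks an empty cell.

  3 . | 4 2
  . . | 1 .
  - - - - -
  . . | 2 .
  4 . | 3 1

Step 1. [r2c1∈{2}] r2c1 has the single candidate 2 ⇒ r2c1=2.
Step 2. [r3c2∈{1,3}] row 3 places 3 nowhere but r3c2, so r3c2=3.
Step 3. [r3c4∈{4}] only 4 remains possible at r3c4 ⇒ r3c4=4.
Step 4. [r2c4∈{3}] nothing but 3 survives at r2c4 ⇒ r2c4=3.
Step 5. [r1c2∈{1}] r1c2 has the single candidate 1. So r1c2=1.
Step 6. [r4c2∈{2}] r4c2's peers cover all but 2. So r4c2=2.
Step 7. [r3c1∈{1}] nothing but 1 survives at r3c1, so r3c1=1.
Step 8. [r2c2∈{4}] r2c2 is down to just 4. So r2c2=4.

Answer: 3 1 4 2 / 2 4 1 3 / 1 3 2 4 / 4 2 3 1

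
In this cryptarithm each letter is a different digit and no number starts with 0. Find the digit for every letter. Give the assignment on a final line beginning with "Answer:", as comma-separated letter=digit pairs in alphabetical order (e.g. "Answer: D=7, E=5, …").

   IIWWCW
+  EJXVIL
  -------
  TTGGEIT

Step 1. [col 1: W + L ≡ T (mod 10)] no forcing yet in column 1 (carry-in 0); L=8 is free and consistent — try it. So L=8.
Step 2. [col 1: W + L ≡ T (mod 10)] W=3 is one option consistent with column 1 (W + L ≡ T (mod 10), carry-in 0) — take it ⇒ W=3.
Step 3. [col 1: W + L ≡ T (mod 10)] column 1 reads W+L+carry(0)=T with W=3, L=8; with digits 3,8 already taken and all letters distinct, the only value for T is 1. So T=1.
Step 4. [col 2: C + I ≡ I (mod 10)] column 2 reads C+I+carry(1)=I with nothing yet; with digits 1,3,8 already taken and all letters distinct, the only value for C is 9 ⇒ C=9.
Step 5. [col 2: C + I ≡ I (mod 10)] no forcing yet in column 2 (carry-in 1); I=4 is free and consistent — try it ⇒ I=4.
Step 6. [col 3: W + V ≡ E (mod 10)] several values work for E in column 3 (W + V ≡ E (mod 10), carry-in 1); try E=6. So E=6.
Step 7. [col 3: W + V ≡ E (mod 10)] column 3 reads W+V+carry(1)=E with W=3, E=6; with digits 1,3,4,6,8,9 already taken and all letters distinct, the only value for V is 2. So V=2.
Step 8. [col 4: W + X ≡ G (mod 10)] in column 4 we have W+X≡G with carry-in 0; given W=3 and digits 1,2,3,4,6,8,9 already taken and all letters distinct, that pins G to 0 ⇒ G=0.
Step 9. [col 4: W + X ≡ G (mod 10)] column 4: given W=3, G=0, carry-in 0, and digits 0,1,2,3,4,6,8,9 already taken and all letters distinct, W+X≡G (mod 10) forces X=7, so X=7.
Step 10. [col 5: I + J ≡ G (mod 10)] in column 5 we have I+J≡G with carry-in 1; given I=4, G=0 and digits 0,1,2,3,4,6,7,8,9 already taken and all letters distinct, that pins J to 5 ⇒ J=5.

Answer: C=9, E=6, G=0, I=4, J=5, L=8, T=1, V=2, W=3, X=7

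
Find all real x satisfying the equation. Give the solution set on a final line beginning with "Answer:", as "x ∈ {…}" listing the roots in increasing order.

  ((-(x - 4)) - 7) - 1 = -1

Step 1. [((-(x - 4)) - 7) - 1 = -1] 1 comes off first (add 1). So sub: (-(x - 4)) - 7 = 0.
Step 2. [(-(x - 4)) - 7 = 0] add 7: x sits inside (… - 7), so sub: -(x - 4) = 7.
Step 3. [-(x - 4) = 7] LHS negated; negate both sides. So neg: x - 4 = -7.
Step 4. [x - 4 = -7] add 4: x sits inside (… - 4) ⇒ sub: x = -3.

Answer: x ∈ {-3}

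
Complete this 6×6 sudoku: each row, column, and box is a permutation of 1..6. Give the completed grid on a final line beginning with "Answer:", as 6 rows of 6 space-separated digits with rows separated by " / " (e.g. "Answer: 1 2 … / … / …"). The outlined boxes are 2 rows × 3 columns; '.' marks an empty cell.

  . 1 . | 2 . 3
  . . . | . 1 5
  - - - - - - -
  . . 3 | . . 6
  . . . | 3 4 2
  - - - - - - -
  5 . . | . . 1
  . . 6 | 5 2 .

Step 1. [r2c4∈{4,6}] box 2 places 4 nowhere but r2c4 ⇒ r2c4=4.
Step 2. [r6c1∈{1,3,4}] row 6 places 1 nowhere but r6c1 ⇒ r6c1=1.
Step 3. [r2c3∈{2}] r2c3 is down to just 2, so r2c3=2.
Step 4. [r4c1∈{6}] r4c1 is down to just 6. So r4c1=6.
Step 5. [r5c2∈{2,3,4}] row 5 places 2 nowhere but r5c2 ⇒ r5c2=2.
Step 6. [r1c1∈{4}] nothing but 4 survives at r1c1 ⇒ r1c1=4.
Step 7. [r4c2∈{5}] r4c2's peers cover all but 5. So r4c2=5.
Step 8. [r6c2∈{3,4}] 3 has one home in row 6: r6c2, so r6c2=3.
Step 9. [r1c5∈{6}] r1c5's peers cover all but 6 ⇒ r1c5=6.
Step 10. [r5c4∈{6}] nothing but 6 survives at r5c4, so r5c4=6.
Step 11. [r3c5∈{5}] nothing but 5 survives at r3c5. So r3c5=5.
Step 12. [r1c3∈{5}] only 5 remains possible at r1c3, so r1c3=5.
Step 13. [r3c2∈{4}] r3c2 is down to just 4 ⇒ r3c2=4.
Step 14. [r4c3∈{1}] r4c3's peers cover all but 1, so r4c3=1.
Step 15. [r5c5∈{3}] only 3 remains possible at r5c5 ⇒ r5c5=3.
Step 16. [r6c6∈{4}] r6c6 is down to just 4 ⇒ r6c6=4.
Step 17. [r2c2∈{6}] nothing but 6 survives at r2c2, so r2c2=6.
Step 18. [r2c1∈{3}] only 3 remains possible at r2c1, so r2c1=3.
Step 19. [r3c1∈{2}] r3c1 has the single candidate 2, so r3c1=2.
Step 20. [r5c3∈{4}] only 4 remains possible at r5c3. So r5c3=4.
Step 21. [r3c4∈{1}] r3c4's peers cover all but 1 ⇒ r3c4=1.

Answer: 4 1 5 2 6 3 / 3 6 2 4 1 5 / 2 4 3 1 5 6 / 6 5 1 3 4 2 / 5 2 4 6 3 1 / 1 3 6 5 2 4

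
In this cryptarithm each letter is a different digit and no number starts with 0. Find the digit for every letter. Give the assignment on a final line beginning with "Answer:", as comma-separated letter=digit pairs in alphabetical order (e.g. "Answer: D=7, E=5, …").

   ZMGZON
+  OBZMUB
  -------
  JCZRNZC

Step 1. [col 1: N + B ≡ C (mod 10)] no forcing yet in column 1 (carry-in 0); C=3 is free and consistent — try it. So C=3.
Step 2. [J] the sum has 7 digits but both addends have 6; that extra leading digit J is the final carry, namely 1. So J=1.
Step 3. [col 1: N + B ≡ C (mod 10)] several values work for B in column 1 (N + B ≡ C (mod 10), carry-in 0); try B=4, so B=4.
Step 4. [col 1: N + B ≡ C (mod 10)] from column 1 (B=4, C=3, carry-in 0, digits 1,3,4 already taken and all letters distinct): N must equal 9 ⇒ N=9.
Step 5. [col 2: O + U ≡ Z (mod 10)] O=6 is one option consistent with column 2 (O + U ≡ Z (mod 10), carry-in 1) — take it ⇒ O=6.
Step 6. [col 2: O + U ≡ Z (mod 10)] column 2 (O + U ≡ Z (mod 10), carry-in 1) doesn't pin Z yet; pick Z=7 and continue ⇒ Z=7.
Step 7. [col 2: O + U ≡ Z (mod 10)] in column 2 we have O+U≡Z with carry-in 1; given O=6, Z=7 and digits 1,3,4,6,7,9 already taken and all letters distinct, that pins U to 0 ⇒ U=0.
Step 8. [col 3: Z + M ≡ N (mod 10)] in column 3 we have Z+M≡N with carry-in 0; given Z=7, N=9 and digits 0,1,3,4,6,7,9 already taken and all letters distinct, that pins M to 2. So M=2.
Step 9. [col 4: G + Z ≡ R (mod 10)] from column 4 (Z=7, carry-in 0, digits 0,1,2,3,4,6,7,9 already taken and all letters distinct): R must equal 5. So R=5.
Step 10. [col 4: G + Z ≡ R (mod 10)] in column 4 we have G+Z≡R with carry-in 0; given Z=7, R=5 and digits 0,1,2,3,4,5,6,7,9 already taken and all letters distinct, that pins G to 8. So G=8.

Answer: B=4, C=3, G=8, J=1, M=2, N=9, O=6, R=5, U=0, Z=7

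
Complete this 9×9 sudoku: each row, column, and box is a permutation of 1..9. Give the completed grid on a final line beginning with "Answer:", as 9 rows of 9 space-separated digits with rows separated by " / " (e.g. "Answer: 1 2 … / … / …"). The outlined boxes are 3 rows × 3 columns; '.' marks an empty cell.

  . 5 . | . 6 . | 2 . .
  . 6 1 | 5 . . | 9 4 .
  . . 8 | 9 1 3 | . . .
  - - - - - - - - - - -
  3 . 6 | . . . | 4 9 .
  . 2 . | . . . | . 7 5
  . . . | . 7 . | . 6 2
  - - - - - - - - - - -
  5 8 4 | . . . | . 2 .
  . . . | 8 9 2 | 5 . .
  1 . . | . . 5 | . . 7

Step 1. [r5c3∈{9}] nothing but 9 survives at r5c3, so r5c3=9.
Step 2. [r7c5∈{3}] only 3 remains possible at r7c5. So r7c5=3.
Step 3. [r1c3∈{3,7}] r1c3 is the only open cell in box 1 admitting 3, so r1c3=3.
Step 4. [r8c9∈{1,3,4,6}] row 8 places 4 nowhere but r8c9. So r8c9=4.
Step 5. [r8c8∈{1,3}] 1 has one home in row 8: r8c8 ⇒ r8c8=1.
Step 6. [r7c7∈{6}] r7c7 has the single candidate 6 ⇒ r7c7=6.
Step 7. [r5c6∈{1,4,6,8}] r5c6 is the only open cell in col 6 admitting 6, so r5c6=6.
Step 8. [r1c8∈{8}] r1c8 has the single candidate 8, so r1c8=8.
Step 9. [r4c9∈{1,8}] r4c9 is the only open cell in col 9 admitting 8 ⇒ r4c9=8.
Step 10. [r4c6∈{1}] nothing but 1 survives at r4c6. So r4c6=1.
Step 11. [r3c1∈{2,4,7}] across row 3, 2 lands solely at r3c1, so r3c1=2.
Step 12. [r2c1∈{7}] only 7 remains possible at r2c1 ⇒ r2c1=7.
Step 13. [r9c5∈{4}] r9c5's peers cover all but 4, so r9c5=4.
Step 14. [r5c5∈{8}] r5c5 is down to just 8. So r5c5=8.
Step 15. [r5c1∈{4}] only 4 remains possible at r5c1 ⇒ r5c1=4.
Step 16. [r8c2∈{3,7}] row 8 places 3 nowhere but r8c2, so r8c2=3.
Step 17. [r5c4∈{3}] nothing but 3 survives at r5c4, so r5c4=3.
Step 18. [r6c7∈{1,3}] 3 has one home in row 6: r6c7 ⇒ r6c7=3.
Step 19. [r7c6∈{7}] r7c6 is down to just 7 ⇒ r7c6=7.
Step 20. [r1c6∈{4}] r1c6 is down to just 4 ⇒ r1c6=4.
Step 21. [r2c5∈{2}] r2c5's peers cover all but 2. So r2c5=2.
Step 22. [r5c7∈{1}] r5c7 is down to just 1 ⇒ r5c7=1.
Step 23. [r7c4∈{1}] r7c4's peers cover all but 1 ⇒ r7c4=1.
Step 24. [r4c2∈{7}] r4c2 has the single candidate 7. So r4c2=7.
Step 25. [r2c9∈{3}] r2c9's peers cover all but 3. So r2c9=3.
Step 26. [r3c7∈{7}] nothing but 7 survives at r3c7 ⇒ r3c7=7.
Step 27. [r9c7∈{8}] r9c7 is down to just 8. So r9c7=8.
Step 28. [r6c1∈{8}] r6c1's peers cover all but 8. So r6c1=8.
Step 29. [r9c4∈{6}] r9c4's peers cover all but 6. So r9c4=6.
Step 30. [r9c2∈{9}] only 9 remains possible at r9c2, so r9c2=9.
Step 31. [r1c9∈{1}] r1c9's peers cover all but 1. So r1c9=1.
Step 32. [r8c1∈{6}] r8c1 has the single candidate 6. So r8c1=6.
Step 33. [r9c3∈{2}] r9c3 has the single candidate 2 ⇒ r9c3=2.
Step 34. [r9c8∈{3}] r9c8's peers cover all but 3. So r9c8=3.
Step 35. [r6c3∈{5}] nothing but 5 survives at r6c3 ⇒ r6c3=5.
Step 36. [r3c9∈{6}] r3c9 has the single candidate 6. So r3c9=6.
Step 37. [r7c9∈{9}] only 9 remains possible at r7c9, so r7c9=9.
Step 38. [r6c2∈{1}] r6c2 has the single candidate 1, so r6c2=1.
Step 39. [r3c2∈{4}] r3c2's peers cover all but 4 ⇒ r3c2=4.
Step 40. [r4c5∈{5}] only 5 remains possible at r4c5. So r4c5=5.
Step 41. [r2c6∈{8}] r2c6's peers cover all but 8 ⇒ r2c6=8.
Step 42. [r4c4∈{2}] r4c4's peers cover all but 2, so r4c4=2.
Step 43. [r3c8∈{5}] r3c8 is down to just 5, so r3c8=5.
Step 44. [r8c3∈{7}] nothing but 7 survives at r8c3, so r8c3=7.
Step 45. [r1c1∈{9}] only 9 remains possible at r1c1, so r1c1=9.
Step 46. [r6c4∈{4}] r6c4 has the single candidate 4, so r6c4=4.
Step 47. [r6c6∈{9}] nothing but 9 survives at r6c6 ⇒ r6c6=9.
Step 48. [r1c4∈{7}] nothing but 7 survives at r1c4 ⇒ r1c4=7.

Answer: 9 5 3 7 6 4 2 8 1 / 7 6 1 5 2 8 9 4 3 / 2 4 8 9 1 3 7 5 6 / 3 7 6 2 5 1 4 9 8 / 4 2 9 3 8 6 1 7 5 / 8 1 5 4 7 9 3 6 2 / 5 8 4 1 3 7 6 2 9 / 6 3 7 8 9 2 5 1 4 / 1 9 2 6 4 5 8 3 7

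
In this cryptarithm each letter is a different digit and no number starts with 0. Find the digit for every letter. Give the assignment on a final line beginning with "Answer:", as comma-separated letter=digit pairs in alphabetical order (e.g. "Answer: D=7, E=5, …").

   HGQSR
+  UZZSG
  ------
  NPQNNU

Step 1. [col 1: R + G ≡ U (mod 10)] G=8 is one option consistent with column 1 (R + G ≡ U (mod 10), carry-in 0) — take it ⇒ G=8.
Step 2. [N] N is the leading digit of a 6-digit sum of two 5-digit numbers; the final carry is exactly 1. So N=1.
Step 3. [col 1: R + G ≡ U (mod 10)] R=9 is one option consistent with column 1 (R + G ≡ U (mod 10), carry-in 0) — take it ⇒ R=9.
Step 4. [col 1: R + G ≡ U (mod 10)] in column 1 we have R+G≡U with carry-in 0; given R=9, G=8 and digits 1,8,9 already taken and all letters distinct, that pins U to 7, so U=7.
Step 5. [col 2: S + S ≡ N (mod 10)] no forcing yet in column 2 (carry-in 1); S=0 is free and consistent — try it. So S=0.
Step 6. [col 3: Q + Z ≡ N (mod 10)] column 3 (Q + Z ≡ N (mod 10), carry-in 0) doesn't pin Q yet; pick Q=5 and continue. So Q=5.
Step 7. [col 3: Q + Z ≡ N (mod 10)] column 3: given Q=5, N=1, carry-in 0, and digits 0,1,5,7,8,9 already taken and all letters distinct, Q+Z≡N (mod 10) forces Z=6 ⇒ Z=6.
Step 8. [col 5: H + U ≡ P (mod 10)] column 5: given U=7, carry-in 1, and digits 0,1,5,6,7,8,9 already taken and all letters distinct, H+U≡P (mod 10) forces P=2, so P=2.
Step 9. [col 5: H + U ≡ P (mod 10)] from column 5 (U=7, P=2, carry-in 1, digits 0,1,2,5,6,7,8,9 already taken and all letters distinct): H must equal 4 ⇒ H=4.

Answer: G=8, H=4, N=1, P=2, Q=5, R=9, S=0, U=7, Z=6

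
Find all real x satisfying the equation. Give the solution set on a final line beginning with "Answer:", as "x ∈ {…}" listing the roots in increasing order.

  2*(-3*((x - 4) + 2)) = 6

Step 1. [2*(-3*((x - 4) + 2)) = 6] divide by the outer 2, so div: -3*((x - 4) + 2) = 3.
Step 2. [-3*((x - 4) + 2) = 3] LHS = -3·(…); ÷-3 both sides. So div: (x - 4) + 2 = -1.
Step 3. [(x - 4) + 2 = -1] 2 comes off first (subtract 2). So sub: x - 4 = -3.
Step 4. [x - 4 = -3] add 4: x sits inside (… - 4). So sub: x = 1.

Answer: x ∈ {1}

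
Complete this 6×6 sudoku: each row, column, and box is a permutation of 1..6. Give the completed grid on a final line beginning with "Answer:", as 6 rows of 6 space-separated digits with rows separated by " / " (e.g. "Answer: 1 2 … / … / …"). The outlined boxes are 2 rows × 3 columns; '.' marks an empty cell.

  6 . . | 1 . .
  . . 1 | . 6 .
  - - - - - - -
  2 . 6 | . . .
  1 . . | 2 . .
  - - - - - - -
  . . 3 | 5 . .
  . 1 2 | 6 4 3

Step 1. [r2c1∈{3,4,5}] col 1 places 3 nowhere but r2c1. So r2c1=3.
Step 2. [r1c5∈{2,3,5}] r1c5 is the only open cell in row 1 admitting 3, so r1c5=3.
Step 3. [r4c5∈{5}] nothing but 5 survives at r4c5, so r4c5=5.
Step 4. [r3c2∈{3,4,5}] across row 3, 5 lands solely at r3c2. So r3c2=5.
Step 5. [r2c4∈{4}] r2c4 has the single candidate 4. So r2c4=4.
Step 6. [r4c3∈{4}] r4c3 is down to just 4 ⇒ r4c3=4.
Step 7. [r5c5∈{1,2}] col 5 places 2 nowhere but r5c5 ⇒ r5c5=2.
Step 8. [r2c6∈{2,5}] row 2 places 5 nowhere but r2c6, so r2c6=5.
Step 9. [r1c2∈{2,4}] across row 1, 4 lands solely at r1c2. So r1c2=4.
Step 10. [r3c5∈{1}] r3c5 has the single candidate 1. So r3c5=1.
Step 11. [r2c2∈{2}] only 2 remains possible at r2c2, so r2c2=2.
Step 12. [r1c6∈{2}] r1c6 has the single candidate 2. So r1c6=2.
Step 13. [r5c2∈{6}] r5c2's peers cover all but 6 ⇒ r5c2=6.
Step 14. [r4c6∈{6}] r4c6's peers cover all but 6 ⇒ r4c6=6.
Step 15. [r5c6∈{1}] only 1 remains possible at r5c6. So r5c6=1.
Step 16. [r4c2∈{3}] only 3 remains possible at r4c2 ⇒ r4c2=3.
Step 17. [r3c4∈{3}] r3c4's peers cover all but 3, so r3c4=3.
Step 18. [r5c1∈{4}] r5c1 is down to just 4 ⇒ r5c1=4.
Step 19. [r6c1∈{5}] r6c1 has the single candidate 5 ⇒ r6c1=5.
Step 20. [r1c3∈{5}] r1c3 is down to just 5. So r1c3=5.
Step 21. [r3c6∈{4}] r3c6's peers cover all but 4. So r3c6=4.

Answer: 6 4 5 1 3 2 / 3 2 1 4 6 5 / 2 5 6 3 1 4 / 1 3 4 2 5 6 / 4 6 3 5 2 1 / 5 1 2 6 4 3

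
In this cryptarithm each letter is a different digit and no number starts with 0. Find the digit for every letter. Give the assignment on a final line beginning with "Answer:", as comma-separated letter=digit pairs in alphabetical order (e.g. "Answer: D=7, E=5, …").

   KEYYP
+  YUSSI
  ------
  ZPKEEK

Step 1. [col 1: P + I ≡ K (mod 10)] several values work for K in column 1 (P + I ≡ K (mod 10), carry-in 0); try K=7 ⇒ K=7.
Step 2. [col 1: P + I ≡ K (mod 10)] several values work for I in column 1 (P + I ≡ K (mod 10), carry-in 0); try I=3. So I=3.
Step 3. [Z] adding two 5-digit numbers gives at most 5+1 digits, and here it does — Z is that final carry and must be 1 ⇒ Z=1.
Step 4. [col 1: P + I ≡ K (mod 10)] from column 1 (I=3, K=7, carry-in 0, digits 1,3,7 already taken and all letters distinct): P must equal 4, so P=4.
Step 5. [col 2: Y + S ≡ E (mod 10)] column 2 (Y + S ≡ E (mod 10), carry-in 0) doesn't pin E yet; pick E=8 and continue, so E=8.
Step 6. [col 2: Y + S ≡ E (mod 10)] column 2 (Y + S ≡ E (mod 10), carry-in 0) doesn't pin S yet; pick S=2 and continue. So S=2.
Step 7. [col 2: Y + S ≡ E (mod 10)] from column 2 (S=2, E=8, carry-in 0, digits 1,2,3,4,7,8 already taken and all letters distinct): Y must equal 6 ⇒ Y=6.
Step 8. [col 4: E + U ≡ K (mod 10)] column 4 reads E+U+carry(0)=K with E=8, K=7; with digits 1,2,3,4,6,7,8 already taken and all letters distinct, the only value for U is 9, so U=9.

Answer: E=8, I=3, K=7, P=4, S=2, U=9, Y=6, Z=1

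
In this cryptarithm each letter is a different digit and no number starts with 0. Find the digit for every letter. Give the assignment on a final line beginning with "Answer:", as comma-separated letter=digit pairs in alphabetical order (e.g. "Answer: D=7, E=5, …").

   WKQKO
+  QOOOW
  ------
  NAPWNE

Step 1. [N] N is the leading digit of a 6-digit sum of two 5-digit numbers; the final carry is exactly 1 ⇒ N=1.
Step 2. [col 1: O + W ≡ E (mod 10)] column 1 (O + W ≡ E (mod 10), carry-in 0) doesn't pin W yet; pick W=4 and continue ⇒ W=4.
Step 3. [col 1: O + W ≡ E (mod 10)] no forcing yet in column 1 (carry-in 0); O=5 is free and consistent — try it ⇒ O=5.
Step 4. [col 1: O + W ≡ E (mod 10)] column 1 reads O+W+carry(0)=E with O=5, W=4; with digits 1,4,5 already taken and all letters distinct, the only value for E is 9. So E=9.
Step 5. [col 2: K + O ≡ N (mod 10)] column 2: given O=5, N=1, carry-in 0, and digits 1,4,5,9 already taken and all letters distinct, K+O≡N (mod 10) forces K=6 ⇒ K=6.
Step 6. [col 3: Q + O ≡ W (mod 10)] column 3: given O=5, W=4, carry-in 1, and digits 1,4,5,6,9 already taken and all letters distinct, Q+O≡W (mod 10) forces Q=8. So Q=8.
Step 7. [col 4: K + O ≡ P (mod 10)] in column 4 we have K+O≡P with carry-in 1; given K=6, O=5 and digits 1,4,5,6,8,9 already taken and all letters distinct, that pins P to 2. So P=2.
Step 8. [col 5: W + Q ≡ A (mod 10)] column 5: given W=4, Q=8, carry-in 1, and digits 1,2,4,5,6,8,9 already taken and all letters distinct, W+Q≡A (mod 10) forces A=3, so A=3.

Answer: A=3, E=9, K=6, N=1, O=5, P=2, Q=8, W=4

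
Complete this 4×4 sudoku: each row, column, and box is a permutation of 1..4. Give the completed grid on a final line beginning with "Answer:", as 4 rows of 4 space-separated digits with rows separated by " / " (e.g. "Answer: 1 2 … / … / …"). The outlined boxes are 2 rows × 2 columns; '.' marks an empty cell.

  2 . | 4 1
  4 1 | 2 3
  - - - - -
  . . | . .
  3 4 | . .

Step 1. [r4c4∈{2}] only 2 remains possible at r4c4, so r4c4=2.
Step 2. [r3c1∈{1}] r3c1 has the single candidate 1 ⇒ r3c1=1.
Step 3. [r4c3∈{1}] r4c3's peers cover all but 1, so r4c3=1.
Step 4. [r3c4∈{4}] r3c4 has the single candidate 4, so r3c4=4.
Step 5. [r1c2∈{3}] r1c2's peers cover all but 3, so r1c2=3.
Step 6. [r3c3∈{3}] only 3 remains possible at r3c3. So r3c3=3.
Step 7. [r3c2∈{2}] r3c2's peers cover all but 2. So r3c2=2.

Answer: 2 3 4 1 / 4 1 2 3 / 1 2 3 4 / 3 4 1 2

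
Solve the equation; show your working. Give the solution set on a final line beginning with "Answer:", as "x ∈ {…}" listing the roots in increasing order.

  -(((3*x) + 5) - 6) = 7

Step 1. [-(((3*x) + 5) - 6) = 7] leading − — multiply by −1 ⇒ neg: ((3*x) + 5) - 6 = -7.
Step 2. [((3*x) + 5) - 6 = -7] 6 comes off first (add 6). So sub: (3*x) + 5 = -1.
Step 3. [(3*x) + 5 = -1] subtract 5: x sits inside (… + 5), so sub: 3*x = -6.
Step 4. [3*x = -6] leading coefficient 3: divide by 3. So div: x = -2.

Answer: x ∈ {-2}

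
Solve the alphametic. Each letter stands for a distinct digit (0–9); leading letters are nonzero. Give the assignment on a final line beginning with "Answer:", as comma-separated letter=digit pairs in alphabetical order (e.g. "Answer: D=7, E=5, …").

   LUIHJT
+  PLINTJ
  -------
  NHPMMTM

Step 1. [col 1: T + J ≡ M (mod 10)] column 1 (T + J ≡ M (mod 10), carry-in 0) doesn't pin J yet; pick J=9 and continue ⇒ J=9.
Step 2. [col 1: T + J ≡ M (mod 10)] M=2 is one option consistent with column 1 (T + J ≡ M (mod 10), carry-in 0) — take it ⇒ M=2.
Step 3. [col 1: T + J ≡ M (mod 10)] column 1: given J=9, M=2, carry-in 0, and digits 2,9 already taken and all letters distinct, T+J≡M (mod 10) forces T=3, so T=3.
Step 4. [col 3: H + N ≡ M (mod 10)] column 3 (H + N ≡ M (mod 10), carry-in 1) doesn't pin H yet; pick H=0 and continue ⇒ H=0.
Step 5. [col 3: H + N ≡ M (mod 10)] from column 3 (H=0, M=2, carry-in 1, digits 0,2,3,9 already taken and all letters distinct): N must equal 1. So N=1.
Step 6. [col 4: I + I ≡ M (mod 10)] column 4 reads I+I+carry(0)=M with M=2; with digits 0,1,2,3,9 already taken and all letters distinct, the only value for I is 6 ⇒ I=6.
Step 7. [col 5: U + L ≡ P (mod 10)] in column 5 we have U+L≡P with carry-in 1; given nothing yet and digits 0,1,2,3,6,9 already taken and all letters distinct, that pins P to 4. So P=4.
Step 8. [col 5: U + L ≡ P (mod 10)] column 5 (U + L ≡ P (mod 10), carry-in 1) doesn't pin L yet; pick L=5 and continue. So L=5.
Step 9. [col 5: U + L ≡ P (mod 10)] column 5 reads U+L+carry(1)=P with L=5, P=4; with digits 0,1,2,3,4,5,6,9 already taken and all letters distinct, the only value for U is 8. So U=8.

Answer: H=0, I=6, J=9, L=5, M=2, N=1, P=4, T=3, U=8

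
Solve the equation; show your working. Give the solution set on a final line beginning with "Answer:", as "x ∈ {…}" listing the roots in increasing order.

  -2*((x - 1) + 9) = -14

Step 1. [-2*((x - 1) + 9) = -14] divide by the outer -2. So div: (x - 1) + 9 = 7.
Step 2. [(x - 1) + 9 = 7] subtract 9: x sits inside (… + 9). So sub: x - 1 = -2.
Step 3. [x - 1 = -2] peel the -1: add 1 from each side. So sub: x = -1.

Answer: x ∈ {-1}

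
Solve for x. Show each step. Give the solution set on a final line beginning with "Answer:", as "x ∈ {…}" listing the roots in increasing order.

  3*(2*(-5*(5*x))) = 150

Step 1. [3*(2*(-5*(5*x))) = 150] divide by the outer 3. So div: 2*(-5*(5*x)) = 50.
Step 2. [2*(-5*(5*x)) = 50] 2·(inner) — divide through by 2, so div: -5*(5*x) = 25.
Step 3. [-5*(5*x) = 25] -5·(inner) — divide through by -5 ⇒ div: 5*x = -5.
Step 4. [5*x = -5] 5 out front; divide by 5 ⇒ div: x = -1.

Answer: x ∈ {-1}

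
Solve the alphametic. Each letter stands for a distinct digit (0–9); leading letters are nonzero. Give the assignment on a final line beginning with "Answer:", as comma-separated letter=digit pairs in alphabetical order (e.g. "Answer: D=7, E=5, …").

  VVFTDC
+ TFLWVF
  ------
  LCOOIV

Step 1. [col 1: C + F ≡ V (mod 10)] column 1 (C + F ≡ V (mod 10), carry-in 0) doesn't pin V yet; pick V=3 and continue, so V=3.
Step 2. [col 1: C + F ≡ V (mod 10)] C=8 is one option consistent with column 1 (C + F ≡ V (mod 10), carry-in 0) — take it, so C=8.
Step 3. [col 1: C + F ≡ V (mod 10)] in column 1 we have C+F≡V with carry-in 0; given C=8, V=3 and digits 3,8 already taken and all letters distinct, that pins F to 5. So F=5.
Step 4. [col 2: D + V ≡ I (mod 10)] D=6 is one option consistent with column 2 (D + V ≡ I (mod 10), carry-in 1) — take it ⇒ D=6.
Step 5. [col 2: D + V ≡ I (mod 10)] column 2: given D=6, V=3, carry-in 1, and digits 3,5,6,8 already taken and all letters distinct, D+V≡I (mod 10) forces I=0 ⇒ I=0.
Step 6. [col 3: T + W ≡ O (mod 10)] several values work for W in column 3 (T + W ≡ O (mod 10), carry-in 1); try W=7 ⇒ W=7.
Step 7. [col 3: T + W ≡ O (mod 10)] no forcing yet in column 3 (carry-in 1); O=9 is free and consistent — try it. So O=9.
Step 8. [col 3: T + W ≡ O (mod 10)] in column 3 we have T+W≡O with carry-in 1; given W=7, O=9 and digits 0,3,5,6,7,8,9 already taken and all letters distinct, that pins T to 1, so T=1.
Step 9. [col 4: F + L ≡ O (mod 10)] column 4: given F=5, O=9, carry-in 0, and digits 0,1,3,5,6,7,8,9 already taken and all letters distinct, F+L≡O (mod 10) forces L=4 ⇒ L=4.

Answer: C=8, D=6, F=5, I=0, L=4, O=9, T=1, V=3, W=7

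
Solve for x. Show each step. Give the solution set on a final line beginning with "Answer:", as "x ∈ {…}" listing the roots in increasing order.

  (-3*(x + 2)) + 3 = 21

Step 1. [(-3*(x + 2)) + 3 = 21] -3 | LHS and -3 | 21: pull -3 out. So factor: (x + 2) - 1 = -7.
Step 2. [(x + 2) - 1 = -7] peel the -1: add 1 from each side, so sub: x + 2 = -6.
Step 3. [x + 2 = -6] +2 is outermost — subtract 2 both sides, so sub: x = -8.

Answer: x ∈ {-8}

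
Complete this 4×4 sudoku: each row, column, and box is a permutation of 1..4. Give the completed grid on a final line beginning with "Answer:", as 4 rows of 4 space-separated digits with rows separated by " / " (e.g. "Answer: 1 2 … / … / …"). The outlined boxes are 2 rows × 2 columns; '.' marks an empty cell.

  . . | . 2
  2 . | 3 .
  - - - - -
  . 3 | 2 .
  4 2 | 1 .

Step 1. [r2c4∈{1,4}] across col 4, 1 lands solely at r2c4 ⇒ r2c4=1.
Step 2. [r1c2∈{1,4}] in col 2, 1 fits only at r1c2. So r1c2=1.
Step 3. [r3c1∈{1}] only 1 remains possible at r3c1. So r3c1=1.
Step 4. [r3c4∈{4}] only 4 remains possible at r3c4. So r3c4=4.
Step 5. [r1c1∈{3}] r1c1 is down to just 3 ⇒ r1c1=3.
Step 6. [r4c4∈{3}] r4c4 is down to just 3, so r4c4=3.
Step 7. [r2c2∈{4}] r2c2 is down to just 4 ⇒ r2c2=4.
Step 8. [r1c3∈{4}] r1c3's peers cover all but 4, so r1c3=4.

Answer: 3 1 4 2 / 2 4 3 1 / 1 3 2 4 / 4 2 1 3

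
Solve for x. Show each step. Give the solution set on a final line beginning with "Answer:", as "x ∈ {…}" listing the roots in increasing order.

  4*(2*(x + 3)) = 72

Step 1. [4*(2*(x + 3)) = 72] leading coefficient 4: divide by 4, so div: 2*(x + 3) = 18.
Step 2. [2*(x + 3) = 18] 2 out front; divide by 2 ⇒ div: x + 3 = 9.
Step 3. [x + 3 = 9] subtract 3: x sits inside (… + 3), so sub: x = 6.

Answer: x ∈ {6}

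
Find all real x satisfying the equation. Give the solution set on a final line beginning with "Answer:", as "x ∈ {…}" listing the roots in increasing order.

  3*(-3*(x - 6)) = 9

Step 1. [3*(-3*(x - 6)) = 9] LHS = 3·(…); ÷3 both sides ⇒ div: -3*(x - 6) = 3.
Step 2. [-3*(x - 6) = 3] divide by the outer -3. So div: x - 6 = -1.
Step 3. [x - 6 = -1] -6 is outermost — add 6 both sides. So sub: x = 5.

Answer: x ∈ {5}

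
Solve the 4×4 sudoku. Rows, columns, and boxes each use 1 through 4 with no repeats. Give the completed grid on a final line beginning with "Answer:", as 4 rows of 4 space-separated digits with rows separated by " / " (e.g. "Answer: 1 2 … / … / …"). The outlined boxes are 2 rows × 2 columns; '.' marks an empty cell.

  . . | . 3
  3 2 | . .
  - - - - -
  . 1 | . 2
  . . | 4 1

Step 1. [r1c1∈{1,4}] across col 1, 1 lands solely at r1c1 ⇒ r1c1=1.
Step 2. [r2c3∈{1}] r2c3 has the single candidate 1. So r2c3=1.
Step 3. [r4c1∈{2}] r4c1 is down to just 2 ⇒ r4c1=2.
Step 4. [r3c1∈{4}] nothing but 4 survives at r3c1, so r3c1=4.
Step 5. [r3c3∈{3}] r3c3 has the single candidate 3, so r3c3=3.
Step 6. [r1c3∈{2}] r1c3 has the single candidate 2 ⇒ r1c3=2.
Step 7. [r2c4∈{4}] r2c4's peers cover all but 4 ⇒ r2c4=4.
Step 8. [r1c2∈{4}] r1c2 has the single candidate 4. So r1c2=4.
Step 9. [r4c2∈{3}] only 3 remains possible at r4c2. So r4c2=3.

Answer: 1 4 2 3 / 3 2 1 4 / 4 1 3 2 / 2 3 4 1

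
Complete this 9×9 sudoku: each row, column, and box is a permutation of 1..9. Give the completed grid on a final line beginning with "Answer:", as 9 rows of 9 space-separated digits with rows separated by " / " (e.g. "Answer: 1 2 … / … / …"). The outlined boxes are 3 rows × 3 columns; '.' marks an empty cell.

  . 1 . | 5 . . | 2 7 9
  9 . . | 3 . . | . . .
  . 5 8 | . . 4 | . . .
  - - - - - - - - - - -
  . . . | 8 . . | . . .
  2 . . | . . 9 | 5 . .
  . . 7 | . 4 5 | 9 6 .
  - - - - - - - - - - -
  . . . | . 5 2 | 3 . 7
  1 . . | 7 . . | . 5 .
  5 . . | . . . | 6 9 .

Step 1. [r3c7∈{1}] r3c7 is down to just 1, so r3c7=1.
Step 2. [r5c5∈{1,3,6,7}] row 5 places 7 nowhere but r5c5. So r5c5=7.
Step 3. [r4c8∈{1,2,3,4}] in col 8, 2 fits only at r4c8. So r4c8=2.
Step 4. [r9c2∈{2,3,4,7,8}] r9c2 is the only open cell in row 9 admitting 7. So r9c2=7.
Step 5. [r4c3∈{1,3,4,5,6,9}] across row 4, 5 lands solely at r4c3 ⇒ r4c3=5.
Step 6. [r5c3∈{1,3,4,6}] 1 has one home in col 3: r5c3 ⇒ r5c3=1.
Step 7. [r4c2∈{3,4,6,9}] 9 has one home in row 4: r4c2. So r4c2=9.
Step 8. [r5c4∈{6}] nothing but 6 survives at r5c4 ⇒ r5c4=6.
Step 9. [r4c1∈{3,4,6}] across row 4, 6 lands solely at r4c1. So r4c1=6.
Step 10. [r5c2∈{3,4,8}] 4 has one home in box 4: r5c2, so r5c2=4.
Step 11. [r7c8∈{1,4,8}] col 8 places 1 nowhere but r7c8, so r7c8=1.
Step 12. [r2c8∈{4,8}] r2c8 is the only open cell in col 8 admitting 4, so r2c8=4.
Step 13. [r2c7∈{8}] r2c7 is down to just 8, so r2c7=8.
Step 14. [r8c7∈{4}] r8c7 has the single candidate 4. So r8c7=4.
Step 15. [r5c8∈{3,8}] col 8 places 8 nowhere but r5c8 ⇒ r5c8=8.
Step 16. [r5c9∈{3}] r5c9's peers cover all but 3, so r5c9=3.
Step 17. [r6c9∈{1}] r6c9 has the single candidate 1. So r6c9=1.
Step 18. [r9c4∈{1,4}] r9c4 is the only open cell in col 4 admitting 1, so r9c4=1.
Step 19. [r9c3∈{2,3,4}] r9c3 is the only open cell in row 9 admitting 4, so r9c3=4.
Step 20. [r7c1∈{8}] only 8 remains possible at r7c1, so r7c1=8.
Step 21. [r7c2∈{6}] r7c2 has the single candidate 6. So r7c2=6.
Step 22. [r6c1∈{3}] only 3 remains possible at r6c1. So r6c1=3.
Step 23. [r8c2∈{2,3}] r8c2 is the only open cell in col 2 admitting 3. So r8c2=3.
Step 24. [r8c3∈{2,9}] box 7 places 2 nowhere but r8c3, so r8c3=2.
Step 25. [r8c5∈{6,8,9}] r8c5 is the only open cell in row 8 admitting 9 ⇒ r8c5=9.
Step 26. [r2c3∈{6}] r2c3's peers cover all but 6 ⇒ r2c3=6.
Step 27. [r8c6∈{6,8}] row 8 places 6 nowhere but r8c6. So r8c6=6.
Step 28. [r1c6∈{8}] r1c6 has the single candidate 8. So r1c6=8.
Step 29. [r9c5∈{3,8}] 8 has one home in col 5: r9c5, so r9c5=8.
Step 30. [r4c5∈{1,3}] col 5 places 3 nowhere but r4c5, so r4c5=3.
Step 31. [r2c5∈{1,2}] r2c5 is the only open cell in col 5 admitting 1, so r2c5=1.
Step 32. [r3c5∈{2,6}] across col 5, 2 lands solely at r3c5. So r3c5=2.
Step 33. [r3c8∈{3}] only 3 remains possible at r3c8 ⇒ r3c8=3.
Step 34. [r8c9∈{8}] only 8 remains possible at r8c9. So r8c9=8.
Step 35. [r1c5∈{6}] r1c5's peers cover all but 6, so r1c5=6.
Step 36. [r2c6∈{7}] r2c6 has the single candidate 7, so r2c6=7.
Step 37. [r9c6∈{3}] nothing but 3 survives at r9c6 ⇒ r9c6=3.
Step 38. [r1c3∈{3}] r1c3 has the single candidate 3 ⇒ r1c3=3.
Step 39. [r3c9∈{6}] only 6 remains possible at r3c9 ⇒ r3c9=6.
Step 40. [r6c2∈{8}] nothing but 8 survives at r6c2. So r6c2=8.
Step 41. [r3c4∈{9}] only 9 remains possible at r3c4 ⇒ r3c4=9.
Step 42. [r4c9∈{4}] nothing but 4 survives at r4c9 ⇒ r4c9=4.
Step 43. [r3c1∈{7}] r3c1's peers cover all but 7 ⇒ r3c1=7.
Step 44. [r9c9∈{2}] r9c9 is down to just 2, so r9c9=2.
Step 45. [r1c1∈{4}] only 4 remains possible at r1c1, so r1c1=4.
Step 46. [r2c9∈{5}] only 5 remains possible at r2c9 ⇒ r2c9=5.
Step 47. [r4c6∈{1}] nothing but 1 survives at r4c6 ⇒ r4c6=1.
Step 48. [r6c4∈{2}] nothing but 2 survives at r6c4, so r6c4=2.
Step 49. [r7c3∈{9}] only 9 remains possible at r7c3. So r7c3=9.
Step 50. [r4c7∈{7}] r4c7 is down to just 7. So r4c7=7.
Step 51. [r2c2∈{2}] r2c2's peers cover all but 2, so r2c2=2.
Step 52. [r7c4∈{4}] only 4 remains possible at r7c4, so r7c4=4.

Answer: 4 1 3 5 6 8 2 7 9 / 9 2 6 3 1 7 8 4 5 / 7 5 8 9 2 4 1 3 6 / 6 9 5 8 3 1 7 2 4 / 2 4 1 6 7 9 5 8 3 / 3 8 7 2 4 5 9 6 1 / 8 6 9 4 5 2 3 1 7 / 1 3 2 7 9 6 4 5 8 / 5 7 4 1 8 3 6 9 2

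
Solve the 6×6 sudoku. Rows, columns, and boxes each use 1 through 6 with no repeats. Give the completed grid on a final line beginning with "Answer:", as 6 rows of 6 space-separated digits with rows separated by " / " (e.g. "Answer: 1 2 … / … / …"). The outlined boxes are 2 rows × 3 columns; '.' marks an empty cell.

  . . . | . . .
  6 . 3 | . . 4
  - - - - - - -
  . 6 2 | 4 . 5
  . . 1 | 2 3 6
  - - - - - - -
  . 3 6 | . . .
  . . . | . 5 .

Step 1. [r5c4∈{1}] r5c4 is down to just 1. So r5c4=1.
Step 2. [r1c6∈{1,2,3}] across col 6, 1 lands solely at r1c6 ⇒ r1c6=1.
Step 3. [r1c3∈{4,5}] col 3 places 5 nowhere but r1c3. So r1c3=5.
Step 4. [r6c3∈{4}] r6c3's peers cover all but 4. So r6c3=4.
Step 5. [r5c6∈{2}] nothing but 2 survives at r5c6 ⇒ r5c6=2.
Step 6. [r6c1∈{1,2}] in col 1, 1 fits only at r6c1, so r6c1=1.
Step 7. [r1c1∈{2,4}] 2 has one home in col 1: r1c1 ⇒ r1c1=2.
Step 8. [r1c4∈{3,6}] 3 has one home in row 1: r1c4. So r1c4=3.
Step 9. [r4c1∈{4,5}] across col 1, 4 lands solely at r4c1, so r4c1=4.
Step 10. [r2c5∈{2}] r2c5's peers cover all but 2, so r2c5=2.
Step 11. [r1c2∈{4}] only 4 remains possible at r1c2, so r1c2=4.
Step 12. [r6c4∈{6}] r6c4 is down to just 6, so r6c4=6.
Step 13. [r2c4∈{5}] r2c4 has the single candidate 5, so r2c4=5.
Step 14. [r2c2∈{1}] r2c2 has the single candidate 1, so r2c2=1.
Step 15. [r5c5∈{4}] r5c5 has the single candidate 4. So r5c5=4.
Step 16. [r6c6∈{3}] only 3 remains possible at r6c6 ⇒ r6c6=3.
Step 17. [r6c2∈{2}] nothing but 2 survives at r6c2. So r6c2=2.
Step 18. [r3c1∈{3}] r3c1 has the single candidate 3 ⇒ r3c1=3.
Step 19. [r4c2∈{5}] r4c2 has the single candidate 5. So r4c2=5.
Step 20. [r3c5∈{1}] r3c5 has the single candidate 1 ⇒ r3c5=1.
Step 21. [r1c5∈{6}] only 6 remains possible at r1c5, so r1c5=6.
Step 22. [r5c1∈{5}] r5c1 has the single candidate 5. So r5c1=5.

Answer: 2 4 5 3 6 1 / 6 1 3 5 2 4 / 3 6 2 4 1 5 / 4 5 1 2 3 6 / 5 3 6 1 4 2 / 1 2 4 6 5 3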